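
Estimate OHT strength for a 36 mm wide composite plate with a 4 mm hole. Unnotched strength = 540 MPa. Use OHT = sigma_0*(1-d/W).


OHT = sigma_0*(1-d/W) = 540*(1-4/36) = 480.0 MPa

480.0 MPa


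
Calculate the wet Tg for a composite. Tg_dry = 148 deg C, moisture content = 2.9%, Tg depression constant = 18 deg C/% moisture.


Tg_wet = Tg_dry - k*moisture = 148 - 18*2.9 = 95.8 deg C

95.8 deg C


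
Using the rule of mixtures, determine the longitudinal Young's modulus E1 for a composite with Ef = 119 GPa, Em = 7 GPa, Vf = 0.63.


E1 = Ef*Vf + Em*(1-Vf) = 119*0.63 + 7*0.37 = 77.56 GPa

77.56 GPa


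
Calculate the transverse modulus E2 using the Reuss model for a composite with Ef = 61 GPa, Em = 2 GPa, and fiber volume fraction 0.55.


1/E2 = Vf/Ef + (1-Vf)/Em = 0.55/61 + 0.45/2
E2 = 4.27 GPa

4.27 GPa


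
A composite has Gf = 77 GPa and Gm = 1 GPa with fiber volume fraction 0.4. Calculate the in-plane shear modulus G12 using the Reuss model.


1/G12 = Vf/Gf + (1-Vf)/Gm = 0.4/77 + 0.6/1
G12 = 1.65 GPa

1.65 GPa


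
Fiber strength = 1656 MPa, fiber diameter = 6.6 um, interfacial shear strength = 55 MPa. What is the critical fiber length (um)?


Lc = sigma_f * d / (2 * tau_i) = 1656 * 6.6 / (2 * 55) = 99.4 um

99.4 um


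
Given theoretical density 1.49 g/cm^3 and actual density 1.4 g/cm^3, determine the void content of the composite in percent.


Void% = (rho_theo - rho_actual)/rho_theo * 100 = (1.49 - 1.4)/1.49 * 100 = 6.04%

6.04%


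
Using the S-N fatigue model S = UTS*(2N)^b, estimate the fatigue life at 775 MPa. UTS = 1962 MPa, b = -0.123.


N = 0.5 * (S/UTS)^(1/b) = 0.5 * (775/1962)^(1/-0.123) = 951.9691 cycles

951.9691 cycles


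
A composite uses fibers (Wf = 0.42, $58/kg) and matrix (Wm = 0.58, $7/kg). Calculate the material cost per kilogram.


Cost = cost_f*Wf + cost_m*Wm = 58*0.42 + 7*0.58 = $28.42/kg

$28.42/kg


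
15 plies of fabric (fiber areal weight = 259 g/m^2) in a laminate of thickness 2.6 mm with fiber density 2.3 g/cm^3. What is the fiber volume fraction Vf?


Vf = n * FAW / (rho_f * h * 1000) = 15 * 259 / (2.3 * 2.6 * 1000) = 0.6497

0.6497


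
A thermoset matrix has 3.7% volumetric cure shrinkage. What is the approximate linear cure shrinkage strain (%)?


Linear shrinkage ≈ vol_shrink/3 = 3.7/3 = 1.233%

1.233%


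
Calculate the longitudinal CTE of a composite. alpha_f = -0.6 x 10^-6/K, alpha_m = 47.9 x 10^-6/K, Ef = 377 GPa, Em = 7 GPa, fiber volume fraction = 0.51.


E1 = Ef*Vf + Em*(1-Vf) = 195.7
alpha_1 = (alpha_f*Ef*Vf + alpha_m*Em*(1-Vf))/E1 = 0.25 x 10^-6/K

0.25 x 10^-6/K


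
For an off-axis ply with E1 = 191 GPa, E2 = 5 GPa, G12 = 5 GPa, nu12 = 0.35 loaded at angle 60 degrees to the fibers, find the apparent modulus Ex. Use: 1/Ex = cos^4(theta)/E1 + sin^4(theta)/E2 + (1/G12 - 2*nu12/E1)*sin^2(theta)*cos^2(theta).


cos^4(60) = 0.0625, sin^4(60) = 0.5625, sin^2(60)*cos^2(60) = 0.1875
1/G12 - 2*nu12/E1 = 1/5 - 2*0.35/191 = 0.196335 GPa^-1
1/Ex = 0.0625/191 + 0.5625/5 + 0.196335*0.1875 = 0.1496401 GPa^-1
Ex = 6.68 GPa

6.68 GPa


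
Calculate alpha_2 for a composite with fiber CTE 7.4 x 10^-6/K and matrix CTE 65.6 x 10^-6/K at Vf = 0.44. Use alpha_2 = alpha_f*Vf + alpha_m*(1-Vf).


alpha_2 = alpha_f*Vf + alpha_m*(1-Vf) = 7.4*0.44 + 65.6*0.56 = 40.0 x 10^-6/K

40.0 x 10^-6/K


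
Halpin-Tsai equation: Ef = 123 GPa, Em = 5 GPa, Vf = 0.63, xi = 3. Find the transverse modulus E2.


eta = (Ef/Em - 1)/(Ef/Em + xi) = (24.6 - 1)/(24.6 + 3) = 0.8551
E2 = Em*(1+xi*eta*Vf)/(1-eta*Vf) = 28.36 GPa

28.36 GPa


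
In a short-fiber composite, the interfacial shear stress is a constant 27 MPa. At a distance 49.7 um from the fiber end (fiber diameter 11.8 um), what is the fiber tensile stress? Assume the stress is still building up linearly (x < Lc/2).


Force balance: sigma_f * (pi*d^2/4) = tau * (pi*d) * x  ->  sigma_f = 4 * tau * x / d
sigma_f = 4 * 27 * 49.7 / 11.8 = 454.9 MPa

454.9 MPa


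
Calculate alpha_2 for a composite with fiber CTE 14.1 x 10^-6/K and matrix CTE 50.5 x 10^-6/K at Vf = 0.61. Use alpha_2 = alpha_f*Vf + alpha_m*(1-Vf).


alpha_2 = alpha_f*Vf + alpha_m*(1-Vf) = 14.1*0.61 + 50.5*0.39 = 28.3 x 10^-6/K

28.3 x 10^-6/K


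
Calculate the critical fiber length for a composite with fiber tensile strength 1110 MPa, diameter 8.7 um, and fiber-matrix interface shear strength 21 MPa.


Lc = sigma_f * d / (2 * tau_i) = 1110 * 8.7 / (2 * 21) = 229.9 um

229.9 um


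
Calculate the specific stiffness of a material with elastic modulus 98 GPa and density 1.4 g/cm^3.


Specific stiffness = E/rho = 98/1.4 = 70.0 GPa/(g/cm^3)

70.0 GPa/(g/cm^3)


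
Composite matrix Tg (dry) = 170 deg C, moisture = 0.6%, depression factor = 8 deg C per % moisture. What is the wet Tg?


Tg_wet = Tg_dry - k*moisture = 170 - 8*0.6 = 165.2 deg C

165.2 deg C


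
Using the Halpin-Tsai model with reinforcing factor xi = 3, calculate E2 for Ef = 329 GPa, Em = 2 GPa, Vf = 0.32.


eta = (Ef/Em - 1)/(Ef/Em + xi) = (164.5 - 1)/(164.5 + 3) = 0.9761
E2 = Em*(1+xi*eta*Vf)/(1-eta*Vf) = 5.63 GPa

5.63 GPa


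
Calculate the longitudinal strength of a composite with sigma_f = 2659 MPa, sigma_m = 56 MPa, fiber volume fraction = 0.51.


sigma_1 = sigma_f*Vf + sigma_m*(1-Vf) = 2659*0.51 + 56*0.49 = 1383.5 MPa

1383.5 MPa


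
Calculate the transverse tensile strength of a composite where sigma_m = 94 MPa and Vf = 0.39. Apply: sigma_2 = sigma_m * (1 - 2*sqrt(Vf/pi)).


factor = 1 - 2*sqrt(0.39/pi) = 0.2953
sigma_2 = 94 * 0.2953 = 27.76 MPa

27.76 MPa


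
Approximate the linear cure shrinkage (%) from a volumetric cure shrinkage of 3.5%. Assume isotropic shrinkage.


Linear shrinkage ≈ vol_shrink/3 = 3.5/3 = 1.167%

1.167%


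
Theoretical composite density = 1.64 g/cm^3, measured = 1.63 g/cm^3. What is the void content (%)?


Void% = (rho_theo - rho_actual)/rho_theo * 100 = (1.64 - 1.63)/1.64 * 100 = 0.61%

0.61%


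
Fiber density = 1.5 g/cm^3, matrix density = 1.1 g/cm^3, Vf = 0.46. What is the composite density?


rho_c = rho_f*Vf + rho_m*(1-Vf) = 1.5*0.46 + 1.1*0.54 = 1.284 g/cm^3

1.284 g/cm^3


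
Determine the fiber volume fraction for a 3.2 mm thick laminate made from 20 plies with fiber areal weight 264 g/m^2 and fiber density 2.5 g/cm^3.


Vf = n * FAW / (rho_f * h * 1000) = 20 * 264 / (2.5 * 3.2 * 1000) = 0.66

0.66


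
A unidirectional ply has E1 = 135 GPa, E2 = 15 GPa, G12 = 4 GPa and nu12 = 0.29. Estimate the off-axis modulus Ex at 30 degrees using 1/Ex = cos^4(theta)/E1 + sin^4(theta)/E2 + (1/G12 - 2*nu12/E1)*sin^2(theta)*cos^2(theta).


cos^4(30) = 0.5625, sin^4(30) = 0.0625, sin^2(30)*cos^2(30) = 0.1875
1/G12 - 2*nu12/E1 = 1/4 - 2*0.29/135 = 0.245704 GPa^-1
1/Ex = 0.5625/135 + 0.0625/15 + 0.245704*0.1875 = 0.0544028 GPa^-1
Ex = 18.38 GPa

18.38 GPa


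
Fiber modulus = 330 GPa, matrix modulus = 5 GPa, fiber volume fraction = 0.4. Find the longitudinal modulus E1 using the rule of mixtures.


E1 = Ef*Vf + Em*(1-Vf) = 330*0.4 + 5*0.6 = 135.0 GPa

135.0 GPa


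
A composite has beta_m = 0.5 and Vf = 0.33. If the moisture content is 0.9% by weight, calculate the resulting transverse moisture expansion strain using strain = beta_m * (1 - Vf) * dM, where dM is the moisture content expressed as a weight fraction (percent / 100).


dM = 0.9/100 = 0.009
strain = beta_m * (1-Vf) * dM = 0.5 * 0.67 * 0.009 = 0.003015

0.003015


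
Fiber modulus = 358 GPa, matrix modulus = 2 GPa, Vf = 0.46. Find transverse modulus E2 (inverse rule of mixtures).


1/E2 = Vf/Ef + (1-Vf)/Em = 0.46/358 + 0.54/2
E2 = 3.69 GPa

3.69 GPa


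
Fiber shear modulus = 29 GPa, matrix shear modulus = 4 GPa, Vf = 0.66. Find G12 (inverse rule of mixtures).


1/G12 = Vf/Gf + (1-Vf)/Gm = 0.66/29 + 0.34/4
G12 = 9.28 GPa

9.28 GPa


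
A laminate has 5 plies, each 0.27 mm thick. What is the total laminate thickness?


h = n * t_ply = 5 * 0.27 = 1.35 mm

1.35 mm


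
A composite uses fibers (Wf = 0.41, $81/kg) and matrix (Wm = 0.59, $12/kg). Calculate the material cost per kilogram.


Cost = cost_f*Wf + cost_m*Wm = 81*0.41 + 12*0.59 = $40.29/kg

$40.29/kg


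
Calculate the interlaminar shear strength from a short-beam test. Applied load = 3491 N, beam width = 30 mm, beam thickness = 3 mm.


ILSS = 3F/(4bh) = 3*3491/(4*30*3) = 29.09 MPa

29.09 MPa


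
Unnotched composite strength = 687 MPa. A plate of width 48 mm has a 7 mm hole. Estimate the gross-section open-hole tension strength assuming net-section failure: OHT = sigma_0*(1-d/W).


OHT = sigma_0*(1-d/W) = 687*(1-7/48) = 586.8 MPa

586.8 MPa


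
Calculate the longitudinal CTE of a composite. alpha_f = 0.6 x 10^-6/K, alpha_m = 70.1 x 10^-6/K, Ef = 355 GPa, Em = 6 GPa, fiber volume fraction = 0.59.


E1 = Ef*Vf + Em*(1-Vf) = 211.91
alpha_1 = (alpha_f*Ef*Vf + alpha_m*Em*(1-Vf))/E1 = 1.41 x 10^-6/K

1.41 x 10^-6/K


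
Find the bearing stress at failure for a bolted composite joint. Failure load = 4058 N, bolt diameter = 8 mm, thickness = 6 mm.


sigma_br = F/(d*h) = 4058/(8*6) = 84.5 MPa

84.5 MPa


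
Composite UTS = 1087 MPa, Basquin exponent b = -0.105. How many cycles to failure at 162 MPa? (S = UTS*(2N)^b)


N = 0.5 * (S/UTS)^(1/b) = 0.5 * (162/1087)^(1/-0.105) = 3.7363e+07 cycles

3.7363e+07 cycles


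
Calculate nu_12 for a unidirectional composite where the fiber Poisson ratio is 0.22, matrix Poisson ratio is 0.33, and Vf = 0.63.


nu_12 = nu_f*Vf + nu_m*(1-Vf) = 0.22*0.63 + 0.33*0.37 = 0.2607

0.2607


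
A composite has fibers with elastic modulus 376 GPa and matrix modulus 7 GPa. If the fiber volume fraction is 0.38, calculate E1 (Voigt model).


E1 = Ef*Vf + Em*(1-Vf) = 376*0.38 + 7*0.62 = 147.22 GPa

147.22 GPa


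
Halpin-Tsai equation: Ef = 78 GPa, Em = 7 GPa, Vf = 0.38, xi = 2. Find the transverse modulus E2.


eta = (Ef/Em - 1)/(Ef/Em + xi) = (11.1429 - 1)/(11.1429 + 2) = 0.7717
E2 = Em*(1+xi*eta*Vf)/(1-eta*Vf) = 15.71 GPa

15.71 GPa


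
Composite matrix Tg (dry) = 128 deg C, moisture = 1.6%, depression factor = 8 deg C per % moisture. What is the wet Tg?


Tg_wet = Tg_dry - k*moisture = 128 - 8*1.6 = 115.2 deg C

115.2 deg C


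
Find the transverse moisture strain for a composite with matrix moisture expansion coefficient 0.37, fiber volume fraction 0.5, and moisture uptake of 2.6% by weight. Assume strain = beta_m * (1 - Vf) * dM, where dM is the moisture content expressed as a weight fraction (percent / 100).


dM = 2.6/100 = 0.026
strain = beta_m * (1-Vf) * dM = 0.37 * 0.5 * 0.026 = 0.00481

0.00481


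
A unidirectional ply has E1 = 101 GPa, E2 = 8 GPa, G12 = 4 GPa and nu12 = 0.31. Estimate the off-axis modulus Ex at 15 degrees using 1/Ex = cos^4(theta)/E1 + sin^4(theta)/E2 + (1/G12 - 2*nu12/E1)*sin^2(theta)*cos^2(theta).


cos^4(15) = 0.870513, sin^4(15) = 0.004487, sin^2(15)*cos^2(15) = 0.0625
1/G12 - 2*nu12/E1 = 1/4 - 2*0.31/101 = 0.243861 GPa^-1
1/Ex = 0.870513/101 + 0.004487/8 + 0.243861*0.0625 = 0.0244212 GPa^-1
Ex = 40.95 GPa

40.95 GPa


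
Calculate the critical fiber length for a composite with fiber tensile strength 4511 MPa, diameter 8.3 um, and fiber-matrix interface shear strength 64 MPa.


Lc = sigma_f * d / (2 * tau_i) = 4511 * 8.3 / (2 * 64) = 292.5 um

292.5 um


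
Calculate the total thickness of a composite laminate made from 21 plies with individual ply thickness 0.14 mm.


h = n * t_ply = 21 * 0.14 = 2.94 mm

2.94 mm


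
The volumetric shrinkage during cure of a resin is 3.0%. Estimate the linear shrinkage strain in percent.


Linear shrinkage ≈ vol_shrink/3 = 3.0/3 = 1.0%

1.0%


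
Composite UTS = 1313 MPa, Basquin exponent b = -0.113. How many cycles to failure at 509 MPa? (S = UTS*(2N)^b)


N = 0.5 * (S/UTS)^(1/b) = 0.5 * (509/1313)^(1/-0.113) = 2192.6957 cycles

2192.6957 cycles


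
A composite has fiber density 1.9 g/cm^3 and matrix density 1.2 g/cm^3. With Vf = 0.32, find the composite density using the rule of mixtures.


rho_c = rho_f*Vf + rho_m*(1-Vf) = 1.9*0.32 + 1.2*0.68 = 1.424 g/cm^3

1.424 g/cm^3


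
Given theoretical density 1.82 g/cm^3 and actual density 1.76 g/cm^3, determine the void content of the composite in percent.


Void% = (rho_theo - rho_actual)/rho_theo * 100 = (1.82 - 1.76)/1.82 * 100 = 3.3%

3.3%


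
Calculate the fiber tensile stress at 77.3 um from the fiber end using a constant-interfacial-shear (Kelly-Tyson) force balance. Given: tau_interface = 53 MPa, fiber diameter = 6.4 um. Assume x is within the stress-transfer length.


Force balance: sigma_f * (pi*d^2/4) = tau * (pi*d) * x  ->  sigma_f = 4 * tau * x / d
sigma_f = 4 * 53 * 77.3 / 6.4 = 2560.6 MPa

2560.6 MPa


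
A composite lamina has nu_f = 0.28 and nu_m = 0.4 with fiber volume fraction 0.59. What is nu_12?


nu_12 = nu_f*Vf + nu_m*(1-Vf) = 0.28*0.59 + 0.4*0.41 = 0.3292

0.3292


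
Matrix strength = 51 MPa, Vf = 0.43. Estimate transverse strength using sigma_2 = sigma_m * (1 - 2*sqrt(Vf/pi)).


factor = 1 - 2*sqrt(0.43/pi) = 0.2601
sigma_2 = 51 * 0.2601 = 13.26 MPa

13.26 MPa


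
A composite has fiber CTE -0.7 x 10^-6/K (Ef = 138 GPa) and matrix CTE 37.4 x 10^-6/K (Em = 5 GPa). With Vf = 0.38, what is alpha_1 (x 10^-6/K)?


E1 = Ef*Vf + Em*(1-Vf) = 55.54
alpha_1 = (alpha_f*Ef*Vf + alpha_m*Em*(1-Vf))/E1 = 1.43 x 10^-6/K

1.43 x 10^-6/K


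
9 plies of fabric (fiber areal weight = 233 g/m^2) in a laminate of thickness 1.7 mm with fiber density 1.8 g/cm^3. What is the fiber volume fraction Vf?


Vf = n * FAW / (rho_f * h * 1000) = 9 * 233 / (1.8 * 1.7 * 1000) = 0.6853

0.6853


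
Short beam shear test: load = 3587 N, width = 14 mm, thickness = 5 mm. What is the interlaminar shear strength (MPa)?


ILSS = 3F/(4bh) = 3*3587/(4*14*5) = 38.43 MPa

38.43 MPa


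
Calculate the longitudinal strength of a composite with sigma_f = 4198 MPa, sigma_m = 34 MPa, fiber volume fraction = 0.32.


sigma_1 = sigma_f*Vf + sigma_m*(1-Vf) = 4198*0.32 + 34*0.68 = 1366.5 MPa

1366.5 MPa


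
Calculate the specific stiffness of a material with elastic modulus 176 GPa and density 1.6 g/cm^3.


Specific stiffness = E/rho = 176/1.6 = 110.0 GPa/(g/cm^3)

110.0 GPa/(g/cm^3)


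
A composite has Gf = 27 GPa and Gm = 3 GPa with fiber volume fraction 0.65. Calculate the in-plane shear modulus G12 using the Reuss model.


1/G12 = Vf/Gf + (1-Vf)/Gm = 0.65/27 + 0.35/3
G12 = 7.11 GPa

7.11 GPa


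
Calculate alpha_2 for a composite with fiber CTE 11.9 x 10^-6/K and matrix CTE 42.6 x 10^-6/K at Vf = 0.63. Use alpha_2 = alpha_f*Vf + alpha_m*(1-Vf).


alpha_2 = alpha_f*Vf + alpha_m*(1-Vf) = 11.9*0.63 + 42.6*0.37 = 23.3 x 10^-6/K

23.3 x 10^-6/K


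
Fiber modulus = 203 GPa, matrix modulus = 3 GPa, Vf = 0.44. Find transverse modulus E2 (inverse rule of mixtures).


1/E2 = Vf/Ef + (1-Vf)/Em = 0.44/203 + 0.56/3
E2 = 5.3 GPa

5.3 GPa


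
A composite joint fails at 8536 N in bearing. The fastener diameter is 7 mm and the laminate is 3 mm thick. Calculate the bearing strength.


sigma_br = F/(d*h) = 8536/(7*3) = 406.5 MPa

406.5 MPa


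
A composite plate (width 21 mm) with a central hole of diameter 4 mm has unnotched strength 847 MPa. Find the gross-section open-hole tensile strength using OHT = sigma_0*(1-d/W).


OHT = sigma_0*(1-d/W) = 847*(1-4/21) = 685.7 MPa

685.7 MPa


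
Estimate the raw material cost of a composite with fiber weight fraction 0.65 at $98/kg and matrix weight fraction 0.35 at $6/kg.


Cost = cost_f*Wf + cost_m*Wm = 98*0.65 + 6*0.35 = $65.8/kg

$65.8/kg


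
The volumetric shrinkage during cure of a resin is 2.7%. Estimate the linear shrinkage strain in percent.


Linear shrinkage ≈ vol_shrink/3 = 2.7/3 = 0.9%

0.9%


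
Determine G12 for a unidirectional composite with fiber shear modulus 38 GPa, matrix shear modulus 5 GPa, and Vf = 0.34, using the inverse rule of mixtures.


1/G12 = Vf/Gf + (1-Vf)/Gm = 0.34/38 + 0.66/5
G12 = 7.09 GPa

7.09 GPa


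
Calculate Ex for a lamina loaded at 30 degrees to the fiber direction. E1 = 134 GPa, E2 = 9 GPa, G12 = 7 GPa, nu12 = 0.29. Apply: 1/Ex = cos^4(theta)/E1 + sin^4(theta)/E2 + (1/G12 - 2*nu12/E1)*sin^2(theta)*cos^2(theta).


cos^4(30) = 0.5625, sin^4(30) = 0.0625, sin^2(30)*cos^2(30) = 0.1875
1/G12 - 2*nu12/E1 = 1/7 - 2*0.29/134 = 0.138529 GPa^-1
1/Ex = 0.5625/134 + 0.0625/9 + 0.138529*0.1875 = 0.0371164 GPa^-1
Ex = 26.94 GPa

26.94 GPa


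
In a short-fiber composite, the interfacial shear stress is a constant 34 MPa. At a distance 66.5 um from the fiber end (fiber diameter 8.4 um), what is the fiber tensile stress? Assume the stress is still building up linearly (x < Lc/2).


Force balance: sigma_f * (pi*d^2/4) = tau * (pi*d) * x  ->  sigma_f = 4 * tau * x / d
sigma_f = 4 * 34 * 66.5 / 8.4 = 1076.7 MPa

1076.7 MPa


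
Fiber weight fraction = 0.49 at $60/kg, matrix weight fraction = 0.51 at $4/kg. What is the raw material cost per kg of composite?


Cost = cost_f*Wf + cost_m*Wm = 60*0.49 + 4*0.51 = $31.44/kg

$31.44/kg


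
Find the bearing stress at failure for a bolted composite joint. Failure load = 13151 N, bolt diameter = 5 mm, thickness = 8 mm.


sigma_br = F/(d*h) = 13151/(5*8) = 328.8 MPa

328.8 MPa


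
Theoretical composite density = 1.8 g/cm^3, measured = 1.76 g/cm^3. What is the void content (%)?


Void% = (rho_theo - rho_actual)/rho_theo * 100 = (1.8 - 1.76)/1.8 * 100 = 2.22%

2.22%


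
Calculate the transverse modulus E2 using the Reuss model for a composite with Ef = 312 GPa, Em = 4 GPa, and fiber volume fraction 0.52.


1/E2 = Vf/Ef + (1-Vf)/Em = 0.52/312 + 0.48/4
E2 = 8.22 GPa

8.22 GPa


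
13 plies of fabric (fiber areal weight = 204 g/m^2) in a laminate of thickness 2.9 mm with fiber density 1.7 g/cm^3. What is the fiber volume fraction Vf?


Vf = n * FAW / (rho_f * h * 1000) = 13 * 204 / (1.7 * 2.9 * 1000) = 0.5379

0.5379


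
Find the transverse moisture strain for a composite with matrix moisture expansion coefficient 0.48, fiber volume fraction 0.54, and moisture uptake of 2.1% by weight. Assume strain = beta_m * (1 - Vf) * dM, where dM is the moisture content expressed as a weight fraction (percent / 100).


dM = 2.1/100 = 0.021
strain = beta_m * (1-Vf) * dM = 0.48 * 0.46 * 0.021 = 0.0046368

0.0046368


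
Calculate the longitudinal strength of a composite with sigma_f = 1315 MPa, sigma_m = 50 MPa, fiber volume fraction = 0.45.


sigma_1 = sigma_f*Vf + sigma_m*(1-Vf) = 1315*0.45 + 50*0.55 = 619.3 MPa

619.3 MPa


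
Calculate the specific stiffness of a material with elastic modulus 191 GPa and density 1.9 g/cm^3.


Specific stiffness = E/rho = 191/1.9 = 100.5 GPa/(g/cm^3)

100.5 GPa/(g/cm^3)


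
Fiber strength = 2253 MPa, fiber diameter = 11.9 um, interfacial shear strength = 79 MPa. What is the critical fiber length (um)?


Lc = sigma_f * d / (2 * tau_i) = 2253 * 11.9 / (2 * 79) = 169.7 um

169.7 um


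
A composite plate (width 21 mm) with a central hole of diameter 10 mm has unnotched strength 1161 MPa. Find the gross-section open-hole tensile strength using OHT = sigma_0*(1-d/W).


OHT = sigma_0*(1-d/W) = 1161*(1-10/21) = 608.1 MPa

608.1 MPa


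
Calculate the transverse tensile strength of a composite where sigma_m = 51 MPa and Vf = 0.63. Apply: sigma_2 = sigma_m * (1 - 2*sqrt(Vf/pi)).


factor = 1 - 2*sqrt(0.63/pi) = 0.1044
sigma_2 = 51 * 0.1044 = 5.32 MPa

5.32 MPa


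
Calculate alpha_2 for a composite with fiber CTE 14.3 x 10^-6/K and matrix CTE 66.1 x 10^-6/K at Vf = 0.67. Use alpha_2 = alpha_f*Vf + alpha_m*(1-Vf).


alpha_2 = alpha_f*Vf + alpha_m*(1-Vf) = 14.3*0.67 + 66.1*0.33 = 31.4 x 10^-6/K

31.4 x 10^-6/K


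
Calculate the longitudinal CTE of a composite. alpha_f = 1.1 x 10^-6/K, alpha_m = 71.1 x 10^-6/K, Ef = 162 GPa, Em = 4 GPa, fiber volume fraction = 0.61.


E1 = Ef*Vf + Em*(1-Vf) = 100.38
alpha_1 = (alpha_f*Ef*Vf + alpha_m*Em*(1-Vf))/E1 = 2.19 x 10^-6/K

2.19 x 10^-6/K


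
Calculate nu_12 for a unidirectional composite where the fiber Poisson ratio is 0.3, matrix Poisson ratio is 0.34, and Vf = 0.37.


nu_12 = nu_f*Vf + nu_m*(1-Vf) = 0.3*0.37 + 0.34*0.63 = 0.3252

0.3252


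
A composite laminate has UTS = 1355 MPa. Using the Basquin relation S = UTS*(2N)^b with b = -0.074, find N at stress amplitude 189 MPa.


N = 0.5 * (S/UTS)^(1/b) = 0.5 * (189/1355)^(1/-0.074) = 1.8175e+11 cycles

1.8175e+11 cycles


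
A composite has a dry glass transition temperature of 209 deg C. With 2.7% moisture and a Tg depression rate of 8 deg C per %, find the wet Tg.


Tg_wet = Tg_dry - k*moisture = 209 - 8*2.7 = 187.4 deg C

187.4 deg C


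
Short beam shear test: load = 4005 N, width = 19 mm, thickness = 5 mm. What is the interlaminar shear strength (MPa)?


ILSS = 3F/(4bh) = 3*4005/(4*19*5) = 31.62 MPa

31.62 MPa


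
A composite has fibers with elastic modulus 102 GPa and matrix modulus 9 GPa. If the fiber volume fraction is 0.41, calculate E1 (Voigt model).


E1 = Ef*Vf + Em*(1-Vf) = 102*0.41 + 9*0.59 = 47.13 GPa

47.13 GPa


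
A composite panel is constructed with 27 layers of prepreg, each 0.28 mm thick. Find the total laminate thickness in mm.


h = n * t_ply = 27 * 0.28 = 7.56 mm

7.56 mm


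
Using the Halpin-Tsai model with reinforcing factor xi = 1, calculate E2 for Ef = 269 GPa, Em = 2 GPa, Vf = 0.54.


eta = (Ef/Em - 1)/(Ef/Em + xi) = (134.5 - 1)/(134.5 + 1) = 0.9852
E2 = Em*(1+xi*eta*Vf)/(1-eta*Vf) = 6.55 GPa

6.55 GPa


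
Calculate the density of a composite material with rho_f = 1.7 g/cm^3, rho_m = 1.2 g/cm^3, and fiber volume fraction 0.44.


rho_c = rho_f*Vf + rho_m*(1-Vf) = 1.7*0.44 + 1.2*0.56 = 1.42 g/cm^3

1.42 g/cm^3


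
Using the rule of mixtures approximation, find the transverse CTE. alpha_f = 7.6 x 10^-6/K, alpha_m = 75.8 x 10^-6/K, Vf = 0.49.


alpha_2 = alpha_f*Vf + alpha_m*(1-Vf) = 7.6*0.49 + 75.8*0.51 = 42.4 x 10^-6/K

42.4 x 10^-6/K


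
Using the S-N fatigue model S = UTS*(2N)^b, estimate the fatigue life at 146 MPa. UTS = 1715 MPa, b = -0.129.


N = 0.5 * (S/UTS)^(1/b) = 0.5 * (146/1715)^(1/-0.129) = 9.8368e+07 cycles

9.8368e+07 cycles


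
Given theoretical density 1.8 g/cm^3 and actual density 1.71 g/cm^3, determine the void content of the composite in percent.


Void% = (rho_theo - rho_actual)/rho_theo * 100 = (1.8 - 1.71)/1.8 * 100 = 5.0%

5.0%


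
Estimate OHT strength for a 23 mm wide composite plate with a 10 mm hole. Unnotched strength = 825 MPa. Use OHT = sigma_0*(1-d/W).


OHT = sigma_0*(1-d/W) = 825*(1-10/23) = 466.3 MPa

466.3 MPa


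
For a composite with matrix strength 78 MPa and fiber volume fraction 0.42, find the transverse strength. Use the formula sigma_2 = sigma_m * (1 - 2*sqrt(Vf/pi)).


factor = 1 - 2*sqrt(0.42/pi) = 0.2687
sigma_2 = 78 * 0.2687 = 20.96 MPa

20.96 MPa


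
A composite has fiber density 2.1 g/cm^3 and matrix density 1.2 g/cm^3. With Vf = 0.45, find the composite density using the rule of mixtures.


rho_c = rho_f*Vf + rho_m*(1-Vf) = 2.1*0.45 + 1.2*0.55 = 1.605 g/cm^3

1.605 g/cm^3


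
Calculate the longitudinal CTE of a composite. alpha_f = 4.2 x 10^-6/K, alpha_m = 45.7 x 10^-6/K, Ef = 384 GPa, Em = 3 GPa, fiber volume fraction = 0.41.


E1 = Ef*Vf + Em*(1-Vf) = 159.21
alpha_1 = (alpha_f*Ef*Vf + alpha_m*Em*(1-Vf))/E1 = 4.66 x 10^-6/K

4.66 x 10^-6/K


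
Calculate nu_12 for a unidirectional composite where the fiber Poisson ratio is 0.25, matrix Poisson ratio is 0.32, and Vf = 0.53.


nu_12 = nu_f*Vf + nu_m*(1-Vf) = 0.25*0.53 + 0.32*0.47 = 0.2829

0.2829


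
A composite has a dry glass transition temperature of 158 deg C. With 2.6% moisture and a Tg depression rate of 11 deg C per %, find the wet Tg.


Tg_wet = Tg_dry - k*moisture = 158 - 11*2.6 = 129.4 deg C

129.4 deg C


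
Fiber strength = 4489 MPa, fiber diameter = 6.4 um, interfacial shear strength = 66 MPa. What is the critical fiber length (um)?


Lc = sigma_f * d / (2 * tau_i) = 4489 * 6.4 / (2 * 66) = 217.6 um

217.6 um


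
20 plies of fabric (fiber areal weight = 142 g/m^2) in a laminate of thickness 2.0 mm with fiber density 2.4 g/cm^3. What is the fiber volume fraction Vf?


Vf = n * FAW / (rho_f * h * 1000) = 20 * 142 / (2.4 * 2.0 * 1000) = 0.5917

0.5917


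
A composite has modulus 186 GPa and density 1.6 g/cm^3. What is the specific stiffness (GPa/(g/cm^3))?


Specific stiffness = E/rho = 186/1.6 = 116.3 GPa/(g/cm^3)

116.3 GPa/(g/cm^3)


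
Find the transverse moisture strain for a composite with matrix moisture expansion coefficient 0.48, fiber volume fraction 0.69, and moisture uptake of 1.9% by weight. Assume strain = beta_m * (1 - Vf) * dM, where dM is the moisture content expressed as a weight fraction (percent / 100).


dM = 1.9/100 = 0.019
strain = beta_m * (1-Vf) * dM = 0.48 * 0.31 * 0.019 = 0.0028272

0.0028272


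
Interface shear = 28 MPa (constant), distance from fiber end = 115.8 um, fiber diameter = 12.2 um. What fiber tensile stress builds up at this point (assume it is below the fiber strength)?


Force balance: sigma_f * (pi*d^2/4) = tau * (pi*d) * x  ->  sigma_f = 4 * tau * x / d
sigma_f = 4 * 28 * 115.8 / 12.2 = 1063.1 MPa

1063.1 MPa


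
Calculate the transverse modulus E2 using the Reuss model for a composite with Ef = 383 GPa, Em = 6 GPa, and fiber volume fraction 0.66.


1/E2 = Vf/Ef + (1-Vf)/Em = 0.66/383 + 0.34/6
E2 = 17.13 GPa

17.13 GPa


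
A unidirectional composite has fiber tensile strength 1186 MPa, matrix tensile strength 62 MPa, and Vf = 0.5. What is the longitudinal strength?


sigma_1 = sigma_f*Vf + sigma_m*(1-Vf) = 1186*0.5 + 62*0.5 = 624.0 MPa

624.0 MPa


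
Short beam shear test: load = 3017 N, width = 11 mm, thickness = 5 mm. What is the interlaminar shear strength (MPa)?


ILSS = 3F/(4bh) = 3*3017/(4*11*5) = 41.14 MPa

41.14 MPa


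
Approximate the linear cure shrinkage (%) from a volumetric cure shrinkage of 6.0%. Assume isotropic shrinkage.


Linear shrinkage ≈ vol_shrink/3 = 6.0/3 = 2.0%

2.0%


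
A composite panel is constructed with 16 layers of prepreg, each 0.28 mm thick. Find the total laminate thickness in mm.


h = n * t_ply = 16 * 0.28 = 4.48 mm

4.48 mm


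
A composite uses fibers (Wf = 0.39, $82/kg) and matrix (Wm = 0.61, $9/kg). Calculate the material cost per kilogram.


Cost = cost_f*Wf + cost_m*Wm = 82*0.39 + 9*0.61 = $37.47/kg

$37.47/kg


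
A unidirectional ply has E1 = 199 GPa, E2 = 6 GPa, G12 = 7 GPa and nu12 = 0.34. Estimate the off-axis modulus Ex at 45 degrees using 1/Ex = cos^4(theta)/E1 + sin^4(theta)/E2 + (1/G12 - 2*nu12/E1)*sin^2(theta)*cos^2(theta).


cos^4(45) = 0.25, sin^4(45) = 0.25, sin^2(45)*cos^2(45) = 0.25
1/G12 - 2*nu12/E1 = 1/7 - 2*0.34/199 = 0.13944 GPa^-1
1/Ex = 0.25/199 + 0.25/6 + 0.13944*0.25 = 0.077783 GPa^-1
Ex = 12.86 GPa

12.86 GPa


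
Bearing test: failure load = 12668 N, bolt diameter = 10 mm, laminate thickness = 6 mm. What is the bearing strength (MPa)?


sigma_br = F/(d*h) = 12668/(10*6) = 211.1 MPa

211.1 MPa


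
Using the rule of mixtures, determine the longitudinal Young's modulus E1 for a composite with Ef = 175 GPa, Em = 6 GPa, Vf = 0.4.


E1 = Ef*Vf + Em*(1-Vf) = 175*0.4 + 6*0.6 = 73.6 GPa

73.6 GPa


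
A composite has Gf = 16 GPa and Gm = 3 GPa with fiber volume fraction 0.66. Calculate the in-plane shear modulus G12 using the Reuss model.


1/G12 = Vf/Gf + (1-Vf)/Gm = 0.66/16 + 0.34/3
G12 = 6.47 GPa

6.47 GPa


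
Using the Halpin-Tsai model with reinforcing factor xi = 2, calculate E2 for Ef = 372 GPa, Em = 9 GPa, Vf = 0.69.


eta = (Ef/Em - 1)/(Ef/Em + xi) = (41.3333 - 1)/(41.3333 + 2) = 0.9308
E2 = Em*(1+xi*eta*Vf)/(1-eta*Vf) = 57.47 GPa

57.47 GPa


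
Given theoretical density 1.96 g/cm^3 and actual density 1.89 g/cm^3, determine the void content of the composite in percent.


Void% = (rho_theo - rho_actual)/rho_theo * 100 = (1.96 - 1.89)/1.96 * 100 = 3.57%

3.57%


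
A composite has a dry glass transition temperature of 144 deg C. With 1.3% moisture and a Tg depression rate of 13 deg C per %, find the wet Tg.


Tg_wet = Tg_dry - k*moisture = 144 - 13*1.3 = 127.1 deg C

127.1 deg C


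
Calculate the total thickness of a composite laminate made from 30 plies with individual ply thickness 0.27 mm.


h = n * t_ply = 30 * 0.27 = 8.1 mm

8.1 mm


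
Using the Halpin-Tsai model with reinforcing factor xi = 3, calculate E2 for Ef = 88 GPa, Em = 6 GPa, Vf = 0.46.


eta = (Ef/Em - 1)/(Ef/Em + xi) = (14.6667 - 1)/(14.6667 + 3) = 0.7736
E2 = Em*(1+xi*eta*Vf)/(1-eta*Vf) = 19.26 GPa

19.26 GPa


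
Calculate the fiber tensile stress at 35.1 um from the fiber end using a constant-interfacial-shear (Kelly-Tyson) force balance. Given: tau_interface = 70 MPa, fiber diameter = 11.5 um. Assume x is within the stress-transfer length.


Force balance: sigma_f * (pi*d^2/4) = tau * (pi*d) * x  ->  sigma_f = 4 * tau * x / d
sigma_f = 4 * 70 * 35.1 / 11.5 = 854.6 MPa

854.6 MPa


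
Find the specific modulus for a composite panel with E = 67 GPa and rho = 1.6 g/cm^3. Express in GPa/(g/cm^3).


Specific stiffness = E/rho = 67/1.6 = 41.9 GPa/(g/cm^3)

41.9 GPa/(g/cm^3)


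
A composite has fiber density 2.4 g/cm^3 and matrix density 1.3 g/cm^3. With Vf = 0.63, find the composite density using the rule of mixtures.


rho_c = rho_f*Vf + rho_m*(1-Vf) = 2.4*0.63 + 1.3*0.37 = 1.993 g/cm^3

1.993 g/cm^3


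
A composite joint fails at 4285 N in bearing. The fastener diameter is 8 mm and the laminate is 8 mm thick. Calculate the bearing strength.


sigma_br = F/(d*h) = 4285/(8*8) = 67.0 MPa

67.0 MPa


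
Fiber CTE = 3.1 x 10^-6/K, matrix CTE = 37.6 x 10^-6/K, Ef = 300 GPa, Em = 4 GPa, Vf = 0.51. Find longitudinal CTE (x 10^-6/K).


E1 = Ef*Vf + Em*(1-Vf) = 154.96
alpha_1 = (alpha_f*Ef*Vf + alpha_m*Em*(1-Vf))/E1 = 3.54 x 10^-6/K

3.54 x 10^-6/K


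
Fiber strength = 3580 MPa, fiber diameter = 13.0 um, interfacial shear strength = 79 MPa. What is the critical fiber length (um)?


Lc = sigma_f * d / (2 * tau_i) = 3580 * 13.0 / (2 * 79) = 294.6 um

294.6 um


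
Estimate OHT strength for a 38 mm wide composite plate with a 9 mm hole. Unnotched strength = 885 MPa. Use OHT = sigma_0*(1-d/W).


OHT = sigma_0*(1-d/W) = 885*(1-9/38) = 675.4 MPa

675.4 MPa


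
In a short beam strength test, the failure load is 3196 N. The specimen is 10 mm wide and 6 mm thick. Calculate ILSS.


ILSS = 3F/(4bh) = 3*3196/(4*10*6) = 39.95 MPa

39.95 MPa


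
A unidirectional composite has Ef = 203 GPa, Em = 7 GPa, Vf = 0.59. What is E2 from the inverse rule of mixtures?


1/E2 = Vf/Ef + (1-Vf)/Em = 0.59/203 + 0.41/7
E2 = 16.27 GPa

16.27 GPa


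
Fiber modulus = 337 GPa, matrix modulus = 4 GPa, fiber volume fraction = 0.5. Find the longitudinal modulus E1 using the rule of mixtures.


E1 = Ef*Vf + Em*(1-Vf) = 337*0.5 + 4*0.5 = 170.5 GPa

170.5 GPa


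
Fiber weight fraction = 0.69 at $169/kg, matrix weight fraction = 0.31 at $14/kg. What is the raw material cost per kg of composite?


Cost = cost_f*Wf + cost_m*Wm = 169*0.69 + 14*0.31 = $120.95/kg

$120.95/kg


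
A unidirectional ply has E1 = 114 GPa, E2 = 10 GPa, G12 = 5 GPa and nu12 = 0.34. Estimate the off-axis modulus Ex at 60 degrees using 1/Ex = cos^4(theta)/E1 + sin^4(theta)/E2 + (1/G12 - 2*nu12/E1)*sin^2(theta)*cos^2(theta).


cos^4(60) = 0.0625, sin^4(60) = 0.5625, sin^2(60)*cos^2(60) = 0.1875
1/G12 - 2*nu12/E1 = 1/5 - 2*0.34/114 = 0.194035 GPa^-1
1/Ex = 0.0625/114 + 0.5625/10 + 0.194035*0.1875 = 0.0931798 GPa^-1
Ex = 10.73 GPa

10.73 GPa


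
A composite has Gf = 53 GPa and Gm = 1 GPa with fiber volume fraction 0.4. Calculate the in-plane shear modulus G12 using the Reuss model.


1/G12 = Vf/Gf + (1-Vf)/Gm = 0.4/53 + 0.6/1
G12 = 1.65 GPa

1.65 GPa


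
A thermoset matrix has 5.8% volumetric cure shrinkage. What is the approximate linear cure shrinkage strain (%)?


Linear shrinkage ≈ vol_shrink/3 = 5.8/3 = 1.933%

1.933%


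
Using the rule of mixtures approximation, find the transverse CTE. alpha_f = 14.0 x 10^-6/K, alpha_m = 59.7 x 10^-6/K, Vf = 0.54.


alpha_2 = alpha_f*Vf + alpha_m*(1-Vf) = 14.0*0.54 + 59.7*0.46 = 35.0 x 10^-6/K

35.0 x 10^-6/K


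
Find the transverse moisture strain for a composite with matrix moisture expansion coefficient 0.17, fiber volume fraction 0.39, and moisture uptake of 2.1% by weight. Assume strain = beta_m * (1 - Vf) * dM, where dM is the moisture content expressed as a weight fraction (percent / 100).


dM = 2.1/100 = 0.021
strain = beta_m * (1-Vf) * dM = 0.17 * 0.61 * 0.021 = 0.0021777

0.0021777


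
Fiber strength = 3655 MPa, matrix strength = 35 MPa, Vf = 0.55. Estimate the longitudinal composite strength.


sigma_1 = sigma_f*Vf + sigma_m*(1-Vf) = 3655*0.55 + 35*0.45 = 2026.0 MPa

2026.0 MPa


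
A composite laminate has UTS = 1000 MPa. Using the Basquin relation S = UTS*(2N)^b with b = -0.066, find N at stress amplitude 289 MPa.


N = 0.5 * (S/UTS)^(1/b) = 0.5 * (289/1000)^(1/-0.066) = 7.3652e+07 cycles

7.3652e+07 cycles


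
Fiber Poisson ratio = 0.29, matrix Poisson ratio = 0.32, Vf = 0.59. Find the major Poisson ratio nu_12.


nu_12 = nu_f*Vf + nu_m*(1-Vf) = 0.29*0.59 + 0.32*0.41 = 0.3023

0.3023


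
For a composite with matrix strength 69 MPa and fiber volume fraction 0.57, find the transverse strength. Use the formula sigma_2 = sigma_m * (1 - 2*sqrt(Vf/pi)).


factor = 1 - 2*sqrt(0.57/pi) = 0.1481
sigma_2 = 69 * 0.1481 = 10.22 MPa

10.22 MPa


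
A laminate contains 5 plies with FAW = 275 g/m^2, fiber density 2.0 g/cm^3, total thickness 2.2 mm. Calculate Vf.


Vf = n * FAW / (rho_f * h * 1000) = 5 * 275 / (2.0 * 2.2 * 1000) = 0.3125

0.3125


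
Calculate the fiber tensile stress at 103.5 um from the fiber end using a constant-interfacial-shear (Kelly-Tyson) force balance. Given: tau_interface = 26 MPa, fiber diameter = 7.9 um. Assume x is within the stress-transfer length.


Force balance: sigma_f * (pi*d^2/4) = tau * (pi*d) * x  ->  sigma_f = 4 * tau * x / d
sigma_f = 4 * 26 * 103.5 / 7.9 = 1362.5 MPa

1362.5 MPa


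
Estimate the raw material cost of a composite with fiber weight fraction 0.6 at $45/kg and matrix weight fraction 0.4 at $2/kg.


Cost = cost_f*Wf + cost_m*Wm = 45*0.6 + 2*0.4 = $27.8/kg

$27.8/kg


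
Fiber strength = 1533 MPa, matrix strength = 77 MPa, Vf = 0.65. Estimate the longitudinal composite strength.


sigma_1 = sigma_f*Vf + sigma_m*(1-Vf) = 1533*0.65 + 77*0.35 = 1023.4 MPa

1023.4 MPa


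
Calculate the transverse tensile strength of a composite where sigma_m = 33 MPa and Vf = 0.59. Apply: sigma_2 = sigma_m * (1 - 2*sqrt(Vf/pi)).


factor = 1 - 2*sqrt(0.59/pi) = 0.1333
sigma_2 = 33 * 0.1333 = 4.4 MPa

4.4 MPa


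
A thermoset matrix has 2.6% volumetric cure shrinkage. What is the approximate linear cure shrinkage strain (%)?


Linear shrinkage ≈ vol_shrink/3 = 2.6/3 = 0.867%

0.867%


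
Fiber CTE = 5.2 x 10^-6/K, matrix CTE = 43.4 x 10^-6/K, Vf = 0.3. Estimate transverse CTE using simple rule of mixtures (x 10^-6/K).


alpha_2 = alpha_f*Vf + alpha_m*(1-Vf) = 5.2*0.3 + 43.4*0.7 = 31.9 x 10^-6/K

31.9 x 10^-6/K


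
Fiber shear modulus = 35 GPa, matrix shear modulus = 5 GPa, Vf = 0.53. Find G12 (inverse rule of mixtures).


1/G12 = Vf/Gf + (1-Vf)/Gm = 0.53/35 + 0.47/5
G12 = 9.16 GPa

9.16 GPa


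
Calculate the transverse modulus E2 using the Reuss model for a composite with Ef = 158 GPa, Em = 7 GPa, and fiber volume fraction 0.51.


1/E2 = Vf/Ef + (1-Vf)/Em = 0.51/158 + 0.49/7
E2 = 13.66 GPa

13.66 GPa


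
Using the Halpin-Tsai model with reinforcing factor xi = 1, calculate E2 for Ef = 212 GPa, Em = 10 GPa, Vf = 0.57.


eta = (Ef/Em - 1)/(Ef/Em + xi) = (21.2 - 1)/(21.2 + 1) = 0.9099
E2 = Em*(1+xi*eta*Vf)/(1-eta*Vf) = 31.55 GPa

31.55 GPa


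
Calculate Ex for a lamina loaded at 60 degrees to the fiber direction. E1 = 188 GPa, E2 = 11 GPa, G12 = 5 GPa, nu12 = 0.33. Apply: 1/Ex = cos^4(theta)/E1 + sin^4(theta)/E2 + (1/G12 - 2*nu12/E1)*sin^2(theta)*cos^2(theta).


cos^4(60) = 0.0625, sin^4(60) = 0.5625, sin^2(60)*cos^2(60) = 0.1875
1/G12 - 2*nu12/E1 = 1/5 - 2*0.33/188 = 0.196489 GPa^-1
1/Ex = 0.0625/188 + 0.5625/11 + 0.196489*0.1875 = 0.0883106 GPa^-1
Ex = 11.32 GPa

11.32 GPa


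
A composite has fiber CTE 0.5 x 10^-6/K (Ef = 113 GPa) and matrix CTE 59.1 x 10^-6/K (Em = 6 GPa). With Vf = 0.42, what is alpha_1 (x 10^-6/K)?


E1 = Ef*Vf + Em*(1-Vf) = 50.94
alpha_1 = (alpha_f*Ef*Vf + alpha_m*Em*(1-Vf))/E1 = 4.5 x 10^-6/K

4.5 x 10^-6/K


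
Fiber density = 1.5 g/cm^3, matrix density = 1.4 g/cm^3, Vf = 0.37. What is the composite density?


rho_c = rho_f*Vf + rho_m*(1-Vf) = 1.5*0.37 + 1.4*0.63 = 1.437 g/cm^3

1.437 g/cm^3


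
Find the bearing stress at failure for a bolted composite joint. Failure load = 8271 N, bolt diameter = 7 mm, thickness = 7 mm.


sigma_br = F/(d*h) = 8271/(7*7) = 168.8 MPa

168.8 MPa


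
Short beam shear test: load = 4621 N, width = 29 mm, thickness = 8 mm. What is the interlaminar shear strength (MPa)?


ILSS = 3F/(4bh) = 3*4621/(4*29*8) = 14.94 MPa

14.94 MPa


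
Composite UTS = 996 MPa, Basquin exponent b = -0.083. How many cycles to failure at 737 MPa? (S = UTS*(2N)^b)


N = 0.5 * (S/UTS)^(1/b) = 0.5 * (737/996)^(1/-0.083) = 18.8268 cycles

18.8268 cycles


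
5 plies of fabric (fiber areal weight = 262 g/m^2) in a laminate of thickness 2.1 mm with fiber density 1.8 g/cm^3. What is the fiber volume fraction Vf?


Vf = n * FAW / (rho_f * h * 1000) = 5 * 262 / (1.8 * 2.1 * 1000) = 0.3466

0.3466


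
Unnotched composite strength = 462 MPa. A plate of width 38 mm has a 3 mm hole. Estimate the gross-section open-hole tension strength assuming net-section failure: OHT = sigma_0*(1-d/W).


OHT = sigma_0*(1-d/W) = 462*(1-3/38) = 425.5 MPa

425.5 MPa


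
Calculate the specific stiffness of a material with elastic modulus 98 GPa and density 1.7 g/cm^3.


Specific stiffness = E/rho = 98/1.7 = 57.6 GPa/(g/cm^3)

57.6 GPa/(g/cm^3)


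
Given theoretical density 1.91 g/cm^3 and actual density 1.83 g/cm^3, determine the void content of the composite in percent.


Void% = (rho_theo - rho_actual)/rho_theo * 100 = (1.91 - 1.83)/1.91 * 100 = 4.19%

4.19%


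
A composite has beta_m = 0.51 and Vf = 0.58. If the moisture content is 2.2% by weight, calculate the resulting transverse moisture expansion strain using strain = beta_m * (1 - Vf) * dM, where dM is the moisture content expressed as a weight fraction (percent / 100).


dM = 2.2/100 = 0.022
strain = beta_m * (1-Vf) * dM = 0.51 * 0.42 * 0.022 = 0.0047124

0.0047124


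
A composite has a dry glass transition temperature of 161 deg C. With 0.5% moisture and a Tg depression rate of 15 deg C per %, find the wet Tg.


Tg_wet = Tg_dry - k*moisture = 161 - 15*0.5 = 153.5 deg C

153.5 deg C


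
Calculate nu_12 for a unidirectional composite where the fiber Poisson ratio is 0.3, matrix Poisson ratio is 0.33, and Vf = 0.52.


nu_12 = nu_f*Vf + nu_m*(1-Vf) = 0.3*0.52 + 0.33*0.48 = 0.3144

0.3144


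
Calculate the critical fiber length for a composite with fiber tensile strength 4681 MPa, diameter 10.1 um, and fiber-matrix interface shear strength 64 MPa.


Lc = sigma_f * d / (2 * tau_i) = 4681 * 10.1 / (2 * 64) = 369.4 um

369.4 um


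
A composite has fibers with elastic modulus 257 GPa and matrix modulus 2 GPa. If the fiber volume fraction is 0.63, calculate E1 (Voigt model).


E1 = Ef*Vf + Em*(1-Vf) = 257*0.63 + 2*0.37 = 162.65 GPa

162.65 GPa


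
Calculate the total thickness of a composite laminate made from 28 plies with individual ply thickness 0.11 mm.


h = n * t_ply = 28 * 0.11 = 3.08 mm

3.08 mm


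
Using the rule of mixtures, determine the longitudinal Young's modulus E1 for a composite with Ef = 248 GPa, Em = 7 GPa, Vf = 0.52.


E1 = Ef*Vf + Em*(1-Vf) = 248*0.52 + 7*0.48 = 132.32 GPa

132.32 GPa
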